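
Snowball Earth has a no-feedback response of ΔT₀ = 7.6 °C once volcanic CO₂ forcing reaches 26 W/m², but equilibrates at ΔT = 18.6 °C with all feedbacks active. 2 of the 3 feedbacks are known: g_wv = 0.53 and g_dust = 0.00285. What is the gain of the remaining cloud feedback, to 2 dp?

0.06

Amplification A = ΔT/ΔT₀ = 18.6/7.6 = 2.447.
Total gain g = 1 − 1/A = 1 − 1/2.447 = 0.5913.
Known gains sum to 0.53 + 0.00285 = 0.53285.
g_cld = 0.5913 − 0.53285 = 0.06.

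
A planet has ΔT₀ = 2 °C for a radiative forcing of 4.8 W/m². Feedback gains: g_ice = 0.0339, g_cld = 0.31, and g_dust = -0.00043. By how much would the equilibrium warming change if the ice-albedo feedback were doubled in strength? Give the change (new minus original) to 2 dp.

Original: g = 0.34347, ΔT = 2/(1−0.34347) = 3.0463 °C.
With doubled ice-albedo: g' = 0.37737, ΔT' = 2/(1−0.37737) = 3.2122 °C.
Change = 3.2122 − 3.0463 = 0.17 °C.

0.17 °C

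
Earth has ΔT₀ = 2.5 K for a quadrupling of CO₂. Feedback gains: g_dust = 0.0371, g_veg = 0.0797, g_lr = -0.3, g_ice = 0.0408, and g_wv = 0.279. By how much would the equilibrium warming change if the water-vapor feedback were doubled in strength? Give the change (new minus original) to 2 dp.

1.38 K

Original: g = 0.1366, ΔT = 2.5/(1−0.1366) = 2.8955 K.
With doubled water-vapor: g' = 0.4156, ΔT' = 2.5/(1−0.4156) = 4.2779 K.
Change = 4.2779 − 2.8955 = 1.38 K.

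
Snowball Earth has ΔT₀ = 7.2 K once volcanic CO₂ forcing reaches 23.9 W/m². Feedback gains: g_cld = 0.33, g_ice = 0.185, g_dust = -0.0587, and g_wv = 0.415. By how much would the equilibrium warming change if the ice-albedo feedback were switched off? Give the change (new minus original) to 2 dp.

-32.99 K

Original: g = 0.8713, ΔT = 7.2/(1−0.8713) = 55.9441 K.
Without ice-albedo: g' = 0.6863, ΔT' = 7.2/(1−0.6863) = 22.9519 K.
Change = 22.9519 − 55.9441 = -32.99 K.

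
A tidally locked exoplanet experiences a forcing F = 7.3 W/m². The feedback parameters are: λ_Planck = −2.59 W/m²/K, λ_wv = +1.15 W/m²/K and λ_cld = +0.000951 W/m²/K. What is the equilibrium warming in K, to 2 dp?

Net feedback parameter λ = (−2.59) + (+1.15) + (+0.000951) = -1.439049 W/m²/K.
ΔT = −F/λ = −7.3/(-1.439049) = 5.07 K.

5.07 K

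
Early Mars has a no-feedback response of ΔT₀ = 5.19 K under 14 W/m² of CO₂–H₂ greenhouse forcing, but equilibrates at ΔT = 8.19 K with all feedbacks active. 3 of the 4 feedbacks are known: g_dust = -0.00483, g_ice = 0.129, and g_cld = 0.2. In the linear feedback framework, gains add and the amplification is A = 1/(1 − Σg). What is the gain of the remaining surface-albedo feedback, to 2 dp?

Amplification A = ΔT/ΔT₀ = 8.19/5.19 = 1.578.
Total gain g = 1 − 1/A = 1 − 1/1.578 = 0.3663.
Known gains sum to -0.00483 + 0.129 + 0.2 = 0.32417.
g_alb = 0.3663 − 0.32417 = 0.04.

0.04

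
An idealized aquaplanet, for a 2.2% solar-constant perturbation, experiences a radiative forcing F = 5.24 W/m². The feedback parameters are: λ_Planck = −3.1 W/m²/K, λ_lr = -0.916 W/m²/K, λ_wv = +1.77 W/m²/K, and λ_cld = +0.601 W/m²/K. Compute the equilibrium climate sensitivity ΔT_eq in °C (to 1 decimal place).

Net feedback parameter λ = (−3.1) + (-0.916) + (+1.77) + (+0.601) = -1.645 W/m²/K.
ΔT = −F/λ = −5.24/(-1.645) = 3.2 °C.

3.2 °C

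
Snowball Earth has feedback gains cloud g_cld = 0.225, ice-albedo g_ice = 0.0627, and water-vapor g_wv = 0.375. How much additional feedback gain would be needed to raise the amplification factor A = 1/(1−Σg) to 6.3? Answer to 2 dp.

0.18

Current total gain = 0.6627.
Target gain for A = 6.3: g* = 1 − 1/6.3 = 0.8413.
Additional gain needed = 0.8413 − 0.6627 = 0.18.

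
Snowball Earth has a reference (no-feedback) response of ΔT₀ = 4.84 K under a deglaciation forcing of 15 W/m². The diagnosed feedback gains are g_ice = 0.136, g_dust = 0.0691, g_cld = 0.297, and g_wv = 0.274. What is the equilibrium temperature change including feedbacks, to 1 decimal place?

21.6 K

Total gain g = 0.136 + 0.0691 + 0.297 + 0.274 = 0.7761.
Amplification A = 1/(1 − 0.7761) = 4.466.
ΔT = 4.84 × 4.466 = 21.6 K.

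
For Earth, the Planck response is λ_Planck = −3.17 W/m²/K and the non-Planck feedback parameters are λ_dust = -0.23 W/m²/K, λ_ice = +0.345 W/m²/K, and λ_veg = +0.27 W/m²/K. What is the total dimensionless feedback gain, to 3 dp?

Convert to gains: g_dust = -0.23/3.17 = -0.07256; g_ice = 0.345/3.17 = 0.1088; g_veg = 0.27/3.17 = 0.08517.
Total gain g = 0.12141.

0.121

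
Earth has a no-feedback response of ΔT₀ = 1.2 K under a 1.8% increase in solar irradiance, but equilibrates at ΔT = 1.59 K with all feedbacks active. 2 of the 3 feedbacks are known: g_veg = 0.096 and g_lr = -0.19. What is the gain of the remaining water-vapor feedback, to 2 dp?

Amplification A = ΔT/ΔT₀ = 1.59/1.2 = 1.325.
Total gain g = 1 − 1/A = 1 − 1/1.325 = 0.2453.
Known gains sum to 0.096 − 0.19 = -0.094.
g_wv = 0.2453 + 0.094 = 0.34.

0.34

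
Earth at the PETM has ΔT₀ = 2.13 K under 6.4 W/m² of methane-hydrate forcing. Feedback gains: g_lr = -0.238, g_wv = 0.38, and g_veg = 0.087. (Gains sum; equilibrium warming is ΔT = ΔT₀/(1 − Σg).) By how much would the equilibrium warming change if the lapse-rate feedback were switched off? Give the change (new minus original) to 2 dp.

1.23 K

Original: g = 0.229, ΔT = 2.13/(1−0.229) = 2.7626 K.
Without lapse-rate: g' = 0.467, ΔT' = 2.13/(1−0.467) = 3.9962 K.
Change = 3.9962 − 2.7626 = 1.23 K.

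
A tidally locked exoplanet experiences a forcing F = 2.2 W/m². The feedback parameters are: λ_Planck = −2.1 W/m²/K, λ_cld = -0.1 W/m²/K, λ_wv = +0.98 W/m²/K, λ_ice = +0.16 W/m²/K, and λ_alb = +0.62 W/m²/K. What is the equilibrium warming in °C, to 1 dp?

5.0 °C

Net feedback parameter λ = (−2.1) + (-0.1) + (+0.98) + (+0.16) + (+0.62) = -0.44 W/m²/K.
ΔT = −F/λ = −2.2/(-0.44) = 5.0 °C.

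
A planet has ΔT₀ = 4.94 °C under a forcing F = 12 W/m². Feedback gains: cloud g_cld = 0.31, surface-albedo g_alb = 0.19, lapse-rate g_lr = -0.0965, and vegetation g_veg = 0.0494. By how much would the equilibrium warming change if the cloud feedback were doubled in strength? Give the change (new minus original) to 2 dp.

11.81 °C

Original: g = 0.4529, ΔT = 4.94/(1−0.4529) = 9.0294 °C.
With doubled cloud: g' = 0.7629, ΔT' = 4.94/(1−0.7629) = 20.8351 °C.
Change = 20.8351 − 9.0294 = 11.81 °C.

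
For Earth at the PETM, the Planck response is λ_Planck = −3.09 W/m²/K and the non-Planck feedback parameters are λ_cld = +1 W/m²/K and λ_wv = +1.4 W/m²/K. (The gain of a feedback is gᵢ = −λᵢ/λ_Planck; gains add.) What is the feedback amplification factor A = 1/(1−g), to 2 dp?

4.48

Convert to gains: g_cld = 1/3.09 = 0.3236; g_wv = 1.4/3.09 = 0.4531.
Total gain g = 0.7767.
A = 1/(1 − 0.7767) = 4.48.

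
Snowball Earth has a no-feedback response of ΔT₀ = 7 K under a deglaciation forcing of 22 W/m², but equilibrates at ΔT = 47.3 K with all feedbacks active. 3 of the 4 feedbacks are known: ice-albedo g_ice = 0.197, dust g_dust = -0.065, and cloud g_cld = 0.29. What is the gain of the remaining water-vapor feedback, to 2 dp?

Amplification A = ΔT/ΔT₀ = 47.3/7 = 6.757.
Total gain g = 1 − 1/A = 1 − 1/6.757 = 0.852.
Known gains sum to 0.197 − 0.065 + 0.29 = 0.422.
g_wv = 0.852 − 0.422 = 0.43.

0.43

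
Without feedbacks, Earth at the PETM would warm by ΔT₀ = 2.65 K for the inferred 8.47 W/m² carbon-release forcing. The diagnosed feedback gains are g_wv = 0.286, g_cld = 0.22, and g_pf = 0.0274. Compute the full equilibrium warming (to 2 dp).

5.68 K

Total gain g = 0.286 + 0.22 + 0.0274 = 0.5334.
Amplification A = 1/(1 − 0.5334) = 2.143.
ΔT = 2.65 × 2.143 = 5.68 K.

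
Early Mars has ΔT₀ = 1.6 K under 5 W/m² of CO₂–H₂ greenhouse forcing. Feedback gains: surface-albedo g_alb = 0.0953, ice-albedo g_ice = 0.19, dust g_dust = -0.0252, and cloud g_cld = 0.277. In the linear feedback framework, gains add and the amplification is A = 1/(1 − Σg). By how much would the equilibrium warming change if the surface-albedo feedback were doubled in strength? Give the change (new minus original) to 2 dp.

0.90 K

Original: g = 0.5371, ΔT = 1.6/(1−0.5371) = 3.4565 K.
With doubled surface-albedo: g' = 0.6324, ΔT' = 1.6/(1−0.6324) = 4.3526 K.
Change = 4.3526 − 3.4565 = 0.90 K.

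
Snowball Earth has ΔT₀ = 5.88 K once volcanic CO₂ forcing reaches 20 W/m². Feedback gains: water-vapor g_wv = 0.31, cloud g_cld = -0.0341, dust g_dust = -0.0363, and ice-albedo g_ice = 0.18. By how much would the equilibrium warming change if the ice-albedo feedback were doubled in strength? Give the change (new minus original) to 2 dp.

4.55 K

Original: g = 0.4196, ΔT = 5.88/(1−0.4196) = 10.1309 K.
With doubled ice-albedo: g' = 0.5996, ΔT' = 5.88/(1−0.5996) = 14.6853 K.
Change = 14.6853 − 10.1309 = 4.55 K.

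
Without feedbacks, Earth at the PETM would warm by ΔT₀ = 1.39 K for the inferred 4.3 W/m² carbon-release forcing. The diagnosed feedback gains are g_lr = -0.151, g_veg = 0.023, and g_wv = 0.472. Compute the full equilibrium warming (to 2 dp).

Total gain g = -0.151 + 0.023 + 0.472 = 0.344.
Amplification A = 1/(1 − 0.344) = 1.524.
ΔT = 1.39 × 1.524 = 2.12 K.

2.12 K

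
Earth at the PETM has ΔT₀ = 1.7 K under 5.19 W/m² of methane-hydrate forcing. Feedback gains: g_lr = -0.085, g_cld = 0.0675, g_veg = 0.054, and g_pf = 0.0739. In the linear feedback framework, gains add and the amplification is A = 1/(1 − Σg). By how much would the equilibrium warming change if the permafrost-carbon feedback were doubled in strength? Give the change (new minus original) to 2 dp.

Original: g = 0.1104, ΔT = 1.7/(1−0.1104) = 1.9110 K.
With doubled permafrost-carbon: g' = 0.1843, ΔT' = 1.7/(1−0.1843) = 2.0841 K.
Change = 2.0841 − 1.9110 = 0.17 K.

0.17 K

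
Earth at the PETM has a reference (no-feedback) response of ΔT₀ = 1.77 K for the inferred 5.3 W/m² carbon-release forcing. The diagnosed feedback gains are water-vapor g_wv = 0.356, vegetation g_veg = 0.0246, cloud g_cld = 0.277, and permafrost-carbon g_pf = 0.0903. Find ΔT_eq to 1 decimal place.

7.0 K

Total gain g = 0.356 + 0.0246 + 0.277 + 0.0903 = 0.7479.
Amplification A = 1/(1 − 0.7479) = 3.967.
ΔT = 1.77 × 3.967 = 7.0 K.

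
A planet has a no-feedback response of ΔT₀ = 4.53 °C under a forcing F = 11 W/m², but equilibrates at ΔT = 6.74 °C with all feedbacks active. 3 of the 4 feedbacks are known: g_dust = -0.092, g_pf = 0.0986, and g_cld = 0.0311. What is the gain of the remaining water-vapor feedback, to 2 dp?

0.29

Amplification A = ΔT/ΔT₀ = 6.74/4.53 = 1.488.
Total gain g = 1 − 1/A = 1 − 1/1.488 = 0.328.
Known gains sum to -0.092 + 0.0986 + 0.0311 = 0.0377.
g_wv = 0.328 − 0.0377 = 0.29.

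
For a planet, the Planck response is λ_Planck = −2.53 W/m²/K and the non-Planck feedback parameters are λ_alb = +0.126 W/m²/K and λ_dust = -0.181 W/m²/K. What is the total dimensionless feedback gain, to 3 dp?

Convert to gains: g_alb = 0.126/2.53 = 0.0498; g_dust = -0.181/2.53 = -0.07154.
Total gain g = -0.02174.

-0.022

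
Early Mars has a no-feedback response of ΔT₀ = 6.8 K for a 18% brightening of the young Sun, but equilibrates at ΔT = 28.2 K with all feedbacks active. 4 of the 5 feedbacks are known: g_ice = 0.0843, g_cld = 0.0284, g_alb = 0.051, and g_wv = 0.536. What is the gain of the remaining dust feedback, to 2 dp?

0.06

Amplification A = ΔT/ΔT₀ = 28.2/6.8 = 4.147.
Total gain g = 1 − 1/A = 1 − 1/4.147 = 0.7589.
Known gains sum to 0.0843 + 0.0284 + 0.051 + 0.536 = 0.6997.
g_dust = 0.7589 − 0.6997 = 0.06.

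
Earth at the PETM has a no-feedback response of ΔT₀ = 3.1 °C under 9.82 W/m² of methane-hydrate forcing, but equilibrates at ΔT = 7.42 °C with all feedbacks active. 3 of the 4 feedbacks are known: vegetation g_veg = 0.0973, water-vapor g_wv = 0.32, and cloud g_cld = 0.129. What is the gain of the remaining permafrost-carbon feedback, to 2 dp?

Amplification A = ΔT/ΔT₀ = 7.42/3.1 = 2.394.
Total gain g = 1 − 1/A = 1 − 1/2.394 = 0.5823.
Known gains sum to 0.0973 + 0.32 + 0.129 = 0.5463.
g_pf = 0.5823 − 0.5463 = 0.04.

0.04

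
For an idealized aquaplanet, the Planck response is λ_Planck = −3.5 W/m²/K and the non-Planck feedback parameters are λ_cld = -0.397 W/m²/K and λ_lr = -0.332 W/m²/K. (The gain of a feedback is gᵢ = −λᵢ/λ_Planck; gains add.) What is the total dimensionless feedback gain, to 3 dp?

Convert to gains: g_cld = -0.397/3.5 = -0.1134; g_lr = -0.332/3.5 = -0.09486.
Total gain g = -0.20826.

-0.208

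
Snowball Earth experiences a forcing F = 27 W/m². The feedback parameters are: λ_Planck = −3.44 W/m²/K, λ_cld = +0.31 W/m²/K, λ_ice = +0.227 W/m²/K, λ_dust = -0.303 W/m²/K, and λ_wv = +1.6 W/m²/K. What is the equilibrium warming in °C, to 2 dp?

16.81 °C

Net feedback parameter λ = (−3.44) + (+0.31) + (+0.227) + (-0.303) + (+1.6) = -1.606 W/m²/K.
ΔT = −F/λ = −27/(-1.606) = 16.81 °C.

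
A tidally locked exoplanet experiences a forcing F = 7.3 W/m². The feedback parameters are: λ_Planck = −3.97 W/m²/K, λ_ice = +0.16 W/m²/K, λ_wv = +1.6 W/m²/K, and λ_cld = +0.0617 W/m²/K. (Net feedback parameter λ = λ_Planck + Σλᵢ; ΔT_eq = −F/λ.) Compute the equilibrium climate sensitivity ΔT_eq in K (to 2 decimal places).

Net feedback parameter λ = (−3.97) + (+0.16) + (+1.6) + (+0.0617) = -2.1483 W/m²/K.
ΔT = −F/λ = −7.3/(-2.1483) = 3.40 K.

3.40 K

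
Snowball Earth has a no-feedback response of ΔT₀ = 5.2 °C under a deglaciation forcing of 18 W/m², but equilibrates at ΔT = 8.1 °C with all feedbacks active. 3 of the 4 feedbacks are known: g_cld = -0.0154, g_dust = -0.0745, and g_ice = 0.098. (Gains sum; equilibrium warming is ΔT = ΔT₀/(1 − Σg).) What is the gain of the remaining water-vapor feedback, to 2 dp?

0.35

Amplification A = ΔT/ΔT₀ = 8.1/5.2 = 1.558.
Total gain g = 1 − 1/A = 1 − 1/1.558 = 0.3582.
Known gains sum to -0.0154 − 0.0745 + 0.098 = 0.0081.
g_wv = 0.3582 − 0.0081 = 0.35.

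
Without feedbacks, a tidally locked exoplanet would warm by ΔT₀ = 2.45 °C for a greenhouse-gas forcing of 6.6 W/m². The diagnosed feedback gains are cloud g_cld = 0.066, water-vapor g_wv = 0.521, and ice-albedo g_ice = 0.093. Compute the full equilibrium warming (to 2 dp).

Total gain g = 0.066 + 0.521 + 0.093 = 0.68.
Amplification A = 1/(1 − 0.68) = 3.125.
ΔT = 2.45 × 3.125 = 7.66 °C.

7.66 °C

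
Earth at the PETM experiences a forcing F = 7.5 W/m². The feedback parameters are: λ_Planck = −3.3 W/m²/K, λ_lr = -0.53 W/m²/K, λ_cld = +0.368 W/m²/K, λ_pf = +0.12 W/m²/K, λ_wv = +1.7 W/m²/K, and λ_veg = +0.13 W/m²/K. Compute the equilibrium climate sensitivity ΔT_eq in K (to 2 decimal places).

4.96 K

Net feedback parameter λ = (−3.3) + (-0.53) + (+0.368) + (+0.12) + (+1.7) + (+0.13) = -1.512 W/m²/K.
ΔT = −F/λ = −7.5/(-1.512) = 4.96 K.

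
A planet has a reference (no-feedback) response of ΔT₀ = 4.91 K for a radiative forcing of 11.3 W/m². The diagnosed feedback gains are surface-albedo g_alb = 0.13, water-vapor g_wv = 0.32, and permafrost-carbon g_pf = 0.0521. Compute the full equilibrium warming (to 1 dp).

9.9 K

Total gain g = 0.13 + 0.32 + 0.0521 = 0.5021.
Amplification A = 1/(1 − 0.5021) = 2.008.
ΔT = 4.91 × 2.008 = 9.9 K.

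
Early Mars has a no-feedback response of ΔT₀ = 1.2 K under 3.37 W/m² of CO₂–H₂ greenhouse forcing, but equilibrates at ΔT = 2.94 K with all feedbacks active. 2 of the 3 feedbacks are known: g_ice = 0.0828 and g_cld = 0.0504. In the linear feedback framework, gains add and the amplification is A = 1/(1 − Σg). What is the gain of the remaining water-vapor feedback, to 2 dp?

0.46

Amplification A = ΔT/ΔT₀ = 2.94/1.2 = 2.45.
Total gain g = 1 − 1/A = 1 − 1/2.45 = 0.5918.
Known gains sum to 0.0828 + 0.0504 = 0.1332.
g_wv = 0.5918 − 0.1332 = 0.46.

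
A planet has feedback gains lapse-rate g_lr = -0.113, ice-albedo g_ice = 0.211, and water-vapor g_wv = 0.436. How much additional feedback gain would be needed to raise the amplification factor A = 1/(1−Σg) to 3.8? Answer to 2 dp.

Current total gain = 0.534.
Target gain for A = 3.8: g* = 1 − 1/3.8 = 0.7368.
Additional gain needed = 0.7368 − 0.534 = 0.20.

0.20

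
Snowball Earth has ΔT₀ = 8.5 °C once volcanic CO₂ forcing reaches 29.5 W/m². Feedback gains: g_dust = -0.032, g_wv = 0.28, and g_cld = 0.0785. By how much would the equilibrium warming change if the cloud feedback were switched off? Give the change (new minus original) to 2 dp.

-1.32 °C

Original: g = 0.3265, ΔT = 8.5/(1−0.3265) = 12.6206 °C.
Without cloud: g' = 0.248, ΔT' = 8.5/(1−0.248) = 11.3032 °C.
Change = 11.3032 − 12.6206 = -1.32 °C.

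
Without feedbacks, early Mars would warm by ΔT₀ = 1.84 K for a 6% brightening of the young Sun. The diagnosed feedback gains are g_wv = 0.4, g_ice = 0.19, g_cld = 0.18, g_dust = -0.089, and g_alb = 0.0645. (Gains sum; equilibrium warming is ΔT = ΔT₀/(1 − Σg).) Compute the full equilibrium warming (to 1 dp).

Total gain g = 0.4 + 0.19 + 0.18 − 0.089 + 0.0645 = 0.7455.
Amplification A = 1/(1 − 0.7455) = 3.929.
ΔT = 1.84 × 3.929 = 7.2 K.

7.2 K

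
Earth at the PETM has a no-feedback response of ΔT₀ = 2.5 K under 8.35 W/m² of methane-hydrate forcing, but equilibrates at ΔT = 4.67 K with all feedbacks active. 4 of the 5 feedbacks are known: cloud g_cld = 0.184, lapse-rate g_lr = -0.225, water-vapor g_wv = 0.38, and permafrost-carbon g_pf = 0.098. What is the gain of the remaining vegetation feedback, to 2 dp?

Amplification A = ΔT/ΔT₀ = 4.67/2.5 = 1.868.
Total gain g = 1 − 1/A = 1 − 1/1.868 = 0.4647.
Known gains sum to 0.184 − 0.225 + 0.38 + 0.098 = 0.437.
g_veg = 0.4647 − 0.437 = 0.03.

0.03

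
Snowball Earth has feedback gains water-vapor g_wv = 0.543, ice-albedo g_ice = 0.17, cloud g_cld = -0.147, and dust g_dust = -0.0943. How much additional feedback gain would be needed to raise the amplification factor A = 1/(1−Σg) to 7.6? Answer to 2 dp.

0.40

Current total gain = 0.4717.
Target gain for A = 7.6: g* = 1 − 1/7.6 = 0.8684.
Additional gain needed = 0.8684 − 0.4717 = 0.40.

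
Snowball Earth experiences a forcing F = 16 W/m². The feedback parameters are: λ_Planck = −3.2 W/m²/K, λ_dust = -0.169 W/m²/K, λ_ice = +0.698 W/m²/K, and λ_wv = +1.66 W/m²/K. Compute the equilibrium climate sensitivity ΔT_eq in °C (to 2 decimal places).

15.83 °C

Net feedback parameter λ = (−3.2) + (-0.169) + (+0.698) + (+1.66) = -1.011 W/m²/K.
ΔT = −F/λ = −16/(-1.011) = 15.83 °C.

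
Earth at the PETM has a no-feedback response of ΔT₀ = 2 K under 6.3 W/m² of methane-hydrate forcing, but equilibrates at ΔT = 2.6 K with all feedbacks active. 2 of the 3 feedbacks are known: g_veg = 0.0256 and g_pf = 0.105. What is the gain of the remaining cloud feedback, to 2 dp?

Amplification A = ΔT/ΔT₀ = 2.6/2 = 1.3.
Total gain g = 1 − 1/A = 1 − 1/1.3 = 0.2308.
Known gains sum to 0.0256 + 0.105 = 0.1306.
g_cld = 0.2308 − 0.1306 = 0.10.

0.10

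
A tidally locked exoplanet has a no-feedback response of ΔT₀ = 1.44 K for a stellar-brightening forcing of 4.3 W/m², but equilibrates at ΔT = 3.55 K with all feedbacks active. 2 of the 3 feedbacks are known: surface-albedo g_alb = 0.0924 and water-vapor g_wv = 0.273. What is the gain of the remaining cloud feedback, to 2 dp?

Amplification A = ΔT/ΔT₀ = 3.55/1.44 = 2.465.
Total gain g = 1 − 1/A = 1 − 1/2.465 = 0.5943.
Known gains sum to 0.0924 + 0.273 = 0.3654.
g_cld = 0.5943 − 0.3654 = 0.23.

0.23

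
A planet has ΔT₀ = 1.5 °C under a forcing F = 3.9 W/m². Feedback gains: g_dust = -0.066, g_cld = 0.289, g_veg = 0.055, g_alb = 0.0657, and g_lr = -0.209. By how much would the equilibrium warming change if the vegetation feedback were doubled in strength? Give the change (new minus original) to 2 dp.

Original: g = 0.1347, ΔT = 1.5/(1−0.1347) = 1.7335 °C.
With doubled vegetation: g' = 0.1897, ΔT' = 1.5/(1−0.1897) = 1.8512 °C.
Change = 1.8512 − 1.7335 = 0.12 °C.

0.12 °C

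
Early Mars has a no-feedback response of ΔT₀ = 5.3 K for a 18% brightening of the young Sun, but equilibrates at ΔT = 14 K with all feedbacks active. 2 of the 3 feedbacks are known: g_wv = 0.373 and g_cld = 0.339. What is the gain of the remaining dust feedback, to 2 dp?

Amplification A = ΔT/ΔT₀ = 14/5.3 = 2.642.
Total gain g = 1 − 1/A = 1 − 1/2.642 = 0.6215.
Known gains sum to 0.373 + 0.339 = 0.712.
g_dust = 0.6215 − 0.712 = -0.09.

-0.09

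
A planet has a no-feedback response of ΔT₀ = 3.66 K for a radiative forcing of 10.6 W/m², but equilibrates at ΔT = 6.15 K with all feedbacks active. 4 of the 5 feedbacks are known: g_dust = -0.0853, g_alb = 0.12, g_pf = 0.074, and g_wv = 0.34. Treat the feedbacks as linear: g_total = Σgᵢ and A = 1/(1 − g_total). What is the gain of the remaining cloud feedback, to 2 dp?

Amplification A = ΔT/ΔT₀ = 6.15/3.66 = 1.68.
Total gain g = 1 − 1/A = 1 − 1/1.68 = 0.4048.
Known gains sum to -0.0853 + 0.12 + 0.074 + 0.34 = 0.4487.
g_cld = 0.4048 − 0.4487 = -0.04.

-0.04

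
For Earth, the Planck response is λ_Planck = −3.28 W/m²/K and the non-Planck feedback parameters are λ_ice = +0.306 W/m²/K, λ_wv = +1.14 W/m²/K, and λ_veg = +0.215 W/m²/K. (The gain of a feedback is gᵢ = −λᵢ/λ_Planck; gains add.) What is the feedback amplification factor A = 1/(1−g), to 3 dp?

2.026

Convert to gains: g_ice = 0.306/3.28 = 0.09329; g_wv = 1.14/3.28 = 0.3476; g_veg = 0.215/3.28 = 0.06555.
Total gain g = 0.50644.
A = 1/(1 − 0.50644) = 2.026.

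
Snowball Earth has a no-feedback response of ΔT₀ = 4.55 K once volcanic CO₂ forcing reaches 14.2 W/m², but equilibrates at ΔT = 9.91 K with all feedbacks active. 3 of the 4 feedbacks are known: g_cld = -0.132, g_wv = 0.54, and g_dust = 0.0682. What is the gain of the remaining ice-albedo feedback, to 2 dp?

0.06

Amplification A = ΔT/ΔT₀ = 9.91/4.55 = 2.178.
Total gain g = 1 − 1/A = 1 − 1/2.178 = 0.5409.
Known gains sum to -0.132 + 0.54 + 0.0682 = 0.4762.
g_ice = 0.5409 − 0.4762 = 0.06.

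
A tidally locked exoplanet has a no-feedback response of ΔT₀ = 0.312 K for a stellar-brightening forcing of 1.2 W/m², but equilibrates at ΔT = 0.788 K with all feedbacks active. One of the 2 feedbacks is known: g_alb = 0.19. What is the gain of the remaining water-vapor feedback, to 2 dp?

0.41

Amplification A = ΔT/ΔT₀ = 0.788/0.312 = 2.526.
Total gain g = 1 − 1/A = 1 − 1/2.526 = 0.6041.
The known gain is 0.19.
g_wv = 0.6041 − 0.19 = 0.41.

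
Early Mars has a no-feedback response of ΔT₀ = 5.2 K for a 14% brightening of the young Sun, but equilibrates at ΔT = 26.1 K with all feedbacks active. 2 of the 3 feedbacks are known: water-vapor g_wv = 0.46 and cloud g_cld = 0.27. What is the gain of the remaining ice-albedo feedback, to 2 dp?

Amplification A = ΔT/ΔT₀ = 26.1/5.2 = 5.019.
Total gain g = 1 − 1/A = 1 − 1/5.019 = 0.8008.
Known gains sum to 0.46 + 0.27 = 0.73.
g_ice = 0.8008 − 0.73 = 0.07.

0.07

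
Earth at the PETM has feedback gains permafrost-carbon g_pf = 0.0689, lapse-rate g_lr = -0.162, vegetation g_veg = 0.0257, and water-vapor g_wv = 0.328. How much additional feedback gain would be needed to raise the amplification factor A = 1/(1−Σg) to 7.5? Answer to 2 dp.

Current total gain = 0.2606.
Target gain for A = 7.5: g* = 1 − 1/7.5 = 0.8667.
Additional gain needed = 0.8667 − 0.2606 = 0.61.

0.61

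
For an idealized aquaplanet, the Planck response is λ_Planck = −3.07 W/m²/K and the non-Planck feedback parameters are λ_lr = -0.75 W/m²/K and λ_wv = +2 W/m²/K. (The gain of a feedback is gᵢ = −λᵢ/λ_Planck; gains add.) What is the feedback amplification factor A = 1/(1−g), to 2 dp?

Convert to gains: g_lr = -0.75/3.07 = -0.2443; g_wv = 2/3.07 = 0.6515.
Total gain g = 0.4072.
A = 1/(1 − 0.4072) = 1.69.

1.69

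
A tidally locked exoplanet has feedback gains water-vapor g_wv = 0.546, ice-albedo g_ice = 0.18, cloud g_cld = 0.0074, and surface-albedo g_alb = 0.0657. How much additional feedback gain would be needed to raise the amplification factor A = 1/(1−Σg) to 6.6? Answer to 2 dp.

Current total gain = 0.7991.
Target gain for A = 6.6: g* = 1 − 1/6.6 = 0.8485.
Additional gain needed = 0.8485 − 0.7991 = 0.05.

0.05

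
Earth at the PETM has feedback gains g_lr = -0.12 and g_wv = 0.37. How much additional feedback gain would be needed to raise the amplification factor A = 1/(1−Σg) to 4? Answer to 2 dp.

Current total gain = 0.25.
Target gain for A = 4: g* = 1 − 1/4 = 0.75.
Additional gain needed = 0.75 − 0.25 = 0.50.

0.50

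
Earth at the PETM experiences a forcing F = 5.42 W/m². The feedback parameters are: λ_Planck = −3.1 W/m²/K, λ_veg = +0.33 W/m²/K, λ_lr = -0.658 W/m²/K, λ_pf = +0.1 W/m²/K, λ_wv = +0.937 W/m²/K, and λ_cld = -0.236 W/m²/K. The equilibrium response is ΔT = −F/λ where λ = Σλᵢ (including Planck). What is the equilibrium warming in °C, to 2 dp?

2.06 °C

Net feedback parameter λ = (−3.1) + (+0.33) + (-0.658) + (+0.1) + (+0.937) + (-0.236) = -2.627 W/m²/K.
ΔT = −F/λ = −5.42/(-2.627) = 2.06 °C.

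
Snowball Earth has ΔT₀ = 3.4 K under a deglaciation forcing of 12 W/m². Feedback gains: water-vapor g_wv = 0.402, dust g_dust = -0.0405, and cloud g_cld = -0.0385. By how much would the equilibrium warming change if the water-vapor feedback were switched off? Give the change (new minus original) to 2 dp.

Original: g = 0.323, ΔT = 3.4/(1−0.323) = 5.0222 K.
Without water-vapor: g' = -0.079, ΔT' = 3.4/(1+0.079) = 3.1511 K.
Change = 3.1511 − 5.0222 = -1.87 K.

-1.87 K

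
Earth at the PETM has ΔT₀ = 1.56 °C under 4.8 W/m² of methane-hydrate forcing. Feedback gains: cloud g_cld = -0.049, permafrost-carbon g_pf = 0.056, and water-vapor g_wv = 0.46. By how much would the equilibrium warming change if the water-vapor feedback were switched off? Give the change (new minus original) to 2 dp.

-1.36 °C

Original: g = 0.467, ΔT = 1.56/(1−0.467) = 2.9268 °C.
Without water-vapor: g' = 0.007, ΔT' = 1.56/(1−0.007) = 1.5710 °C.
Change = 1.5710 − 2.9268 = -1.36 °C.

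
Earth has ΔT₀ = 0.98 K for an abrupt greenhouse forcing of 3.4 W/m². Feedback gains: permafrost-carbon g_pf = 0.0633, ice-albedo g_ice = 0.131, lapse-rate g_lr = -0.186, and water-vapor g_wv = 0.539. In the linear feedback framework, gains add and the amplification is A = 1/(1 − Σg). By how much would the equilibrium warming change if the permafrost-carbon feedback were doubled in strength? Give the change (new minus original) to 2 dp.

0.35 K

Original: g = 0.5473, ΔT = 0.98/(1−0.5473) = 2.1648 K.
With doubled permafrost-carbon: g' = 0.6106, ΔT' = 0.98/(1−0.6106) = 2.5167 K.
Change = 2.5167 − 2.1648 = 0.35 K.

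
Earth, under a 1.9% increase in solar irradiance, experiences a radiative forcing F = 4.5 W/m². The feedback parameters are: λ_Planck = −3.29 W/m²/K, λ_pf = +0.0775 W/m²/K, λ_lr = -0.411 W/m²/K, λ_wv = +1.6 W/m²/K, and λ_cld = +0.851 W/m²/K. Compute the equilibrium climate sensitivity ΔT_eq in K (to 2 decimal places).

3.84 K

Net feedback parameter λ = (−3.29) + (+0.0775) + (-0.411) + (+1.6) + (+0.851) = -1.1725 W/m²/K.
ΔT = −F/λ = −4.5/(-1.1725) = 3.84 K.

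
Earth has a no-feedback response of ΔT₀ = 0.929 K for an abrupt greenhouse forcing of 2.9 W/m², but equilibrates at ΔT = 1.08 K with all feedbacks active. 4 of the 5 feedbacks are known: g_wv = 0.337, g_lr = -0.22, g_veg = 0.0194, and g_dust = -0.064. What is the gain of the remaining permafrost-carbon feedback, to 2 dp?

0.07

Amplification A = ΔT/ΔT₀ = 1.08/0.929 = 1.163.
Total gain g = 1 − 1/A = 1 − 1/1.163 = 0.1402.
Known gains sum to 0.337 − 0.22 + 0.0194 − 0.064 = 0.0724.
g_pf = 0.1402 − 0.0724 = 0.07.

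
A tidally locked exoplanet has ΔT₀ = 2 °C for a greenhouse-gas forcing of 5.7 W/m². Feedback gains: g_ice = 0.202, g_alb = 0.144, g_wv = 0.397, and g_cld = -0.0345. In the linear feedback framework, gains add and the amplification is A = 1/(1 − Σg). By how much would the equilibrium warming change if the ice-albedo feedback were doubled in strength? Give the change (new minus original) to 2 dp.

Original: g = 0.7085, ΔT = 2/(1−0.7085) = 6.8611 °C.
With doubled ice-albedo: g' = 0.9105, ΔT' = 2/(1−0.9105) = 22.3464 °C.
Change = 22.3464 − 6.8611 = 15.49 °C.

15.49 °C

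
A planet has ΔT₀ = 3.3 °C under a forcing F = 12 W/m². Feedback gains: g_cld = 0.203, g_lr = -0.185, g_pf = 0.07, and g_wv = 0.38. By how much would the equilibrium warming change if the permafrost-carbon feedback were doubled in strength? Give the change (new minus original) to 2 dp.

0.94 °C

Original: g = 0.468, ΔT = 3.3/(1−0.468) = 6.2030 °C.
With doubled permafrost-carbon: g' = 0.538, ΔT' = 3.3/(1−0.538) = 7.1429 °C.
Change = 7.1429 − 6.2030 = 0.94 °C.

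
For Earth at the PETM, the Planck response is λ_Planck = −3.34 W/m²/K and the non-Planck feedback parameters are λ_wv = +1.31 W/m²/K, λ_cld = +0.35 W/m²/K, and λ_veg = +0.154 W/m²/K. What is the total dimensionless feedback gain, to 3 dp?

0.543

Convert to gains: g_wv = 1.31/3.34 = 0.3922; g_cld = 0.35/3.34 = 0.1048; g_veg = 0.154/3.34 = 0.04611.
Total gain g = 0.54311.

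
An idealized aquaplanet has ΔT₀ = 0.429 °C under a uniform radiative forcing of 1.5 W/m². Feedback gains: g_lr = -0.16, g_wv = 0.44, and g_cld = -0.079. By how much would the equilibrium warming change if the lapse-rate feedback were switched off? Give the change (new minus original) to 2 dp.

Original: g = 0.201, ΔT = 0.429/(1−0.201) = 0.5369 °C.
Without lapse-rate: g' = 0.361, ΔT' = 0.429/(1−0.361) = 0.6714 °C.
Change = 0.6714 − 0.5369 = 0.13 °C.

0.13 °C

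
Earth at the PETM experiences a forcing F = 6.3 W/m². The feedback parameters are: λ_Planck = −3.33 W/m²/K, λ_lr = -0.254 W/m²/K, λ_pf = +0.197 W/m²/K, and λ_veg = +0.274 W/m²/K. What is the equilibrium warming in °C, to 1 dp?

2.0 °C

Net feedback parameter λ = (−3.33) + (-0.254) + (+0.197) + (+0.274) = -3.113 W/m²/K.
ΔT = −F/λ = −6.3/(-3.113) = 2.0 °C.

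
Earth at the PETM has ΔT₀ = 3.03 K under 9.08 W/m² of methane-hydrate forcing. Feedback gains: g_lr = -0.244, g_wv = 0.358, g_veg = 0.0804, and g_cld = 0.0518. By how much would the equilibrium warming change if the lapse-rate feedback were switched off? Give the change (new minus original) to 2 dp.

Original: g = 0.2462, ΔT = 3.03/(1−0.2462) = 4.0196 K.
Without lapse-rate: g' = 0.4902, ΔT' = 3.03/(1−0.4902) = 5.9435 K.
Change = 5.9435 − 4.0196 = 1.92 K.

1.92 K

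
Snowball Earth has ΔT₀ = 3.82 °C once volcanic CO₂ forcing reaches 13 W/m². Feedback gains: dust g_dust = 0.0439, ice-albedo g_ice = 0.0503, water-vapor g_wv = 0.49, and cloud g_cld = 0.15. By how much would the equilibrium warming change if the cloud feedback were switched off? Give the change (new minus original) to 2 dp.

-5.18 °C

Original: g = 0.7342, ΔT = 3.82/(1−0.7342) = 14.3717 °C.
Without cloud: g' = 0.5842, ΔT' = 3.82/(1−0.5842) = 9.1871 °C.
Change = 9.1871 − 14.3717 = -5.18 °C.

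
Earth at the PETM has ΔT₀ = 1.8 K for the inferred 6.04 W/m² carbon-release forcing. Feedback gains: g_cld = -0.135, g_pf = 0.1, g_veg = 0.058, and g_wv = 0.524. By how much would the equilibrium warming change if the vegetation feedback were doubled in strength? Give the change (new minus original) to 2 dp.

Original: g = 0.547, ΔT = 1.8/(1−0.547) = 3.9735 K.
With doubled vegetation: g' = 0.605, ΔT' = 1.8/(1−0.605) = 4.5570 K.
Change = 4.5570 − 3.9735 = 0.58 K.

0.58 K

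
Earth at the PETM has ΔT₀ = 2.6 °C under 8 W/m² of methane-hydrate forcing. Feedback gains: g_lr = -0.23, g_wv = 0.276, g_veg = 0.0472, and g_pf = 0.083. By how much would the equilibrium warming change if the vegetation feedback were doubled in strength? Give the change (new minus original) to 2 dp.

0.19 °C

Original: g = 0.1762, ΔT = 2.6/(1−0.1762) = 3.1561 °C.
With doubled vegetation: g' = 0.2234, ΔT' = 2.6/(1−0.2234) = 3.3479 °C.
Change = 3.3479 − 3.1561 = 0.19 °C.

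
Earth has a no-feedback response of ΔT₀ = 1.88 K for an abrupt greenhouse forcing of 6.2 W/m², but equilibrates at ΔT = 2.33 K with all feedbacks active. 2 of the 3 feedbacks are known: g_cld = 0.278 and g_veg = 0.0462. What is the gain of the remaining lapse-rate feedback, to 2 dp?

Amplification A = ΔT/ΔT₀ = 2.33/1.88 = 1.239.
Total gain g = 1 − 1/A = 1 − 1/1.239 = 0.1929.
Known gains sum to 0.278 + 0.0462 = 0.3242.
g_lr = 0.1929 − 0.3242 = -0.13.

-0.13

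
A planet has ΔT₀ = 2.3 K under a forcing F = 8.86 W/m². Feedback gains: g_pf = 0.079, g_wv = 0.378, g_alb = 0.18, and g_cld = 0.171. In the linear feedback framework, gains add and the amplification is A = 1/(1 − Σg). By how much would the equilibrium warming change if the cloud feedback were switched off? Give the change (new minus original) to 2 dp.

Original: g = 0.808, ΔT = 2.3/(1−0.808) = 11.9792 K.
Without cloud: g' = 0.637, ΔT' = 2.3/(1−0.637) = 6.3361 K.
Change = 6.3361 − 11.9792 = -5.64 K.

-5.64 K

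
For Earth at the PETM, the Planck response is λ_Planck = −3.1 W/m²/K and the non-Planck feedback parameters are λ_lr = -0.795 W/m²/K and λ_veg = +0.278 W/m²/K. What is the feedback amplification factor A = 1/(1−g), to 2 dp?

0.86

Convert to gains: g_lr = -0.795/3.1 = -0.2565; g_veg = 0.278/3.1 = 0.08968.
Total gain g = -0.16682.
A = 1/(1 + 0.16682) = 0.86.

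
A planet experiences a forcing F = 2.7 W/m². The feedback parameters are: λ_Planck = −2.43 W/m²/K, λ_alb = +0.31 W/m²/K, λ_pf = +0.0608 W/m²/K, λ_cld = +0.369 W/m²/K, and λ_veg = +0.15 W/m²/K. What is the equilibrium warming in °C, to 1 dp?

1.8 °C

Net feedback parameter λ = (−2.43) + (+0.31) + (+0.0608) + (+0.369) + (+0.15) = -1.5402 W/m²/K.
ΔT = −F/λ = −2.7/(-1.5402) = 1.8 °C.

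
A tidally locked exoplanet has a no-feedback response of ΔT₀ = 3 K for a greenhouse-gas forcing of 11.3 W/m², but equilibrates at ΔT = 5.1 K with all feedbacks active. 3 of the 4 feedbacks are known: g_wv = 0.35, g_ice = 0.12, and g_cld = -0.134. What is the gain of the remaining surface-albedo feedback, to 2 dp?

0.08

Amplification A = ΔT/ΔT₀ = 5.1/3 = 1.7.
Total gain g = 1 − 1/A = 1 − 1/1.7 = 0.4118.
Known gains sum to 0.35 + 0.12 − 0.134 = 0.336.
g_alb = 0.4118 − 0.336 = 0.08.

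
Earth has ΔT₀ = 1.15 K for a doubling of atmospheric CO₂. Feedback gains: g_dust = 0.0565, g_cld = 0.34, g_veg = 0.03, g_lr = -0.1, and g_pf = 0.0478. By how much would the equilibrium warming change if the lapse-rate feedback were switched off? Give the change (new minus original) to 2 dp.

Original: g = 0.3743, ΔT = 1.15/(1−0.3743) = 1.8379 K.
Without lapse-rate: g' = 0.4743, ΔT' = 1.15/(1−0.4743) = 2.1876 K.
Change = 2.1876 − 1.8379 = 0.35 K.

0.35 K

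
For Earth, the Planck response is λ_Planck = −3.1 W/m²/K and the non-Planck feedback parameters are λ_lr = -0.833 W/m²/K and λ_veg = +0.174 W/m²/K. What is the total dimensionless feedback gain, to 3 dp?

Convert to gains: g_lr = -0.833/3.1 = -0.2687; g_veg = 0.174/3.1 = 0.05613.
Total gain g = -0.21257.

-0.213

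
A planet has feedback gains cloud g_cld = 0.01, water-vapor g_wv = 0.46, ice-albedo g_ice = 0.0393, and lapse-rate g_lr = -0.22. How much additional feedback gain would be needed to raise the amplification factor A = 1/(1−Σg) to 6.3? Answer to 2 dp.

0.55

Current total gain = 0.2893.
Target gain for A = 6.3: g* = 1 − 1/6.3 = 0.8413.
Additional gain needed = 0.8413 − 0.2893 = 0.55.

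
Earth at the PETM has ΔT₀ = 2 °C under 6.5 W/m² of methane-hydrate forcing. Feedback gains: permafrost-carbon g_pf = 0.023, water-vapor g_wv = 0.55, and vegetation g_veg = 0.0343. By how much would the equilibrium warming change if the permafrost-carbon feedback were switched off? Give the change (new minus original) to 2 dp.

Original: g = 0.6073, ΔT = 2/(1−0.6073) = 5.0929 °C.
Without permafrost-carbon: g' = 0.5843, ΔT' = 2/(1−0.5843) = 4.8112 °C.
Change = 4.8112 − 5.0929 = -0.28 °C.

-0.28 °C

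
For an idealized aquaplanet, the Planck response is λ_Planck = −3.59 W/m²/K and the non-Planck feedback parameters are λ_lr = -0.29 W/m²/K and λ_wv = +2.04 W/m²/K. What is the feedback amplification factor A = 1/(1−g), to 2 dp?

1.95

Convert to gains: g_lr = -0.29/3.59 = -0.08078; g_wv = 2.04/3.59 = 0.5682.
Total gain g = 0.48742.
A = 1/(1 − 0.48742) = 1.95.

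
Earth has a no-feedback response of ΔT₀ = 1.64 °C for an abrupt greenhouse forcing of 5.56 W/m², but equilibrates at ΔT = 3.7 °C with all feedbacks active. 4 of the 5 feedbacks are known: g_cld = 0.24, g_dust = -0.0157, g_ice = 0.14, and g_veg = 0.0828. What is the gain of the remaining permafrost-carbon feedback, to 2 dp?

Amplification A = ΔT/ΔT₀ = 3.7/1.64 = 2.256.
Total gain g = 1 − 1/A = 1 − 1/2.256 = 0.5567.
Known gains sum to 0.24 − 0.0157 + 0.14 + 0.0828 = 0.4471.
g_pf = 0.5567 − 0.4471 = 0.11.

0.11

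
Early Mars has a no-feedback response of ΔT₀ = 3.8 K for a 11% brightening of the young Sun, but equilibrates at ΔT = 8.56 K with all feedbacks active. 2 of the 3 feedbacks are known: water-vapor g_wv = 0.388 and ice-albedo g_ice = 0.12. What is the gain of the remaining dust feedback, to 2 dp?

Amplification A = ΔT/ΔT₀ = 8.56/3.8 = 2.253.
Total gain g = 1 − 1/A = 1 − 1/2.253 = 0.5561.
Known gains sum to 0.388 + 0.12 = 0.508.
g_dust = 0.5561 − 0.508 = 0.05.

0.05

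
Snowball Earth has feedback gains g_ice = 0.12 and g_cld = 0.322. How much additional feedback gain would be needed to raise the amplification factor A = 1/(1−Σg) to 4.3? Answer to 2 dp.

0.33

Current total gain = 0.442.
Target gain for A = 4.3: g* = 1 − 1/4.3 = 0.7674.
Additional gain needed = 0.7674 − 0.442 = 0.33.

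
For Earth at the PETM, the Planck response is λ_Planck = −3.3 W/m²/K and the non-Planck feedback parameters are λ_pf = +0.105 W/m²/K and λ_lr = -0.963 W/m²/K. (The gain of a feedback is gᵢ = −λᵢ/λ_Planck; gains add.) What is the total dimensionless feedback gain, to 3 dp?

-0.260

Convert to gains: g_pf = 0.105/3.3 = 0.03182; g_lr = -0.963/3.3 = -0.2918.
Total gain g = -0.25998.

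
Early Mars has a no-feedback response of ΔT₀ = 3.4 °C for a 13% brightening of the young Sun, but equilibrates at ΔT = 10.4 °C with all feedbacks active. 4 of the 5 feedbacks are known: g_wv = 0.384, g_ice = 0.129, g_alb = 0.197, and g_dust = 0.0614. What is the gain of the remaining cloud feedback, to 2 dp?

Amplification A = ΔT/ΔT₀ = 10.4/3.4 = 3.059.
Total gain g = 1 − 1/A = 1 − 1/3.059 = 0.6731.
Known gains sum to 0.384 + 0.129 + 0.197 + 0.0614 = 0.7714.
g_cld = 0.6731 − 0.7714 = -0.10.

-0.10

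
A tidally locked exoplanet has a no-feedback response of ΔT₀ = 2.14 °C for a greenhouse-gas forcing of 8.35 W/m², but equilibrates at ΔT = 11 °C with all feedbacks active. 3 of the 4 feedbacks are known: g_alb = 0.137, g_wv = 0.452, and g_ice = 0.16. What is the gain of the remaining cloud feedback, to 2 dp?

Amplification A = ΔT/ΔT₀ = 11/2.14 = 5.14.
Total gain g = 1 − 1/A = 1 − 1/5.14 = 0.8054.
Known gains sum to 0.137 + 0.452 + 0.16 = 0.749.
g_cld = 0.8054 − 0.749 = 0.06.

0.06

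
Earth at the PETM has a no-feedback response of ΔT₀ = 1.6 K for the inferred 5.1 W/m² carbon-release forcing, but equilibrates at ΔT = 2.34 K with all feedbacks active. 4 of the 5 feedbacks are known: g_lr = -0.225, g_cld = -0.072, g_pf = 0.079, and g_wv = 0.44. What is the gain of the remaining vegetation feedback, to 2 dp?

Amplification A = ΔT/ΔT₀ = 2.34/1.6 = 1.462.
Total gain g = 1 − 1/A = 1 − 1/1.462 = 0.316.
Known gains sum to -0.225 − 0.072 + 0.079 + 0.44 = 0.222.
g_veg = 0.316 − 0.222 = 0.09.

0.09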